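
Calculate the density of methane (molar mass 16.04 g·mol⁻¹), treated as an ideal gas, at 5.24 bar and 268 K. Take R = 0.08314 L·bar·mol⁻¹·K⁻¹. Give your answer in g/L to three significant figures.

ρ = PM/(RT) = (5.24 × 16.04) / (0.08314 × 268.0)

ρ ≈ 3.77 g/L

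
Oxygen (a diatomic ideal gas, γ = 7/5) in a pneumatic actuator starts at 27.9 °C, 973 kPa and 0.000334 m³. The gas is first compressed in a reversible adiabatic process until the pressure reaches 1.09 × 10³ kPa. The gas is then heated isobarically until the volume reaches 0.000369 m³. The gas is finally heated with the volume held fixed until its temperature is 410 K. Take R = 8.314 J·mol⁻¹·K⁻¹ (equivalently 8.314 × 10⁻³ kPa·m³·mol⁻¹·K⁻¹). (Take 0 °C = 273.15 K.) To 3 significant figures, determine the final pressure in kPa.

Convert: T₁ = 301.0 K.
Reversible adiabatic, γ = 7/5: T₂ = T₁·(P₂/P₁)^((γ−1)/γ) = 311.0 K; V₂ = V₁·(P₁/P₂)^(1/γ) = 0.0003080 m³.
Isobaric, so V/T is constant: P₃ = P₂; T₃ = T₂·(V₃/V₂) = 372.6 K.
V constant ⇒ P ∝ T: V₄ = V₃; P₄ = P₃·(T₄/T₃) = 1199 kPa.

P₄ ≈ 1.20e+03 kPa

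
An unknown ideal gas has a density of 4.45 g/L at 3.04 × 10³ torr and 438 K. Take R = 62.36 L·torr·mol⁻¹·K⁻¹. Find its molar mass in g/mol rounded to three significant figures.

M ≈ 40.0 g/mol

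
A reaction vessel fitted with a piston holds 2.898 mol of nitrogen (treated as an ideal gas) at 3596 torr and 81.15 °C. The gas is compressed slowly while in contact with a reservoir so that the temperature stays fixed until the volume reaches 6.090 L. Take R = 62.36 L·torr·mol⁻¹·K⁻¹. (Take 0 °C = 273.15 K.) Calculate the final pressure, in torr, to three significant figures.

Convert: T₁ = 354.3 K.
From PV = nRT: V₁ = nRT₁/P₁ = 17.81 L.
T constant ⇒ Boyle's law P V = const: T₂ = T₁; P₂ = P₁·(V₁/V₂) = 1.051e+04 torr.

P₂ ≈ 1.05e+04 torr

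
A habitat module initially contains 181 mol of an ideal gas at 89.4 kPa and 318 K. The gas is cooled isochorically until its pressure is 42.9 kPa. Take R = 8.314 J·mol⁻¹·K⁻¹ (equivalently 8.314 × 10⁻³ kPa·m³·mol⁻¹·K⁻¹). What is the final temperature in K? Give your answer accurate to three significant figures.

From PV = nRT: V₁ = nRT₁/P₁ = 5.353 m³.
V constant ⇒ P ∝ T: V₂ = V₁; T₂ = T₁·(P₂/P₁) = 152.6 K.

T₂ ≈ 153 K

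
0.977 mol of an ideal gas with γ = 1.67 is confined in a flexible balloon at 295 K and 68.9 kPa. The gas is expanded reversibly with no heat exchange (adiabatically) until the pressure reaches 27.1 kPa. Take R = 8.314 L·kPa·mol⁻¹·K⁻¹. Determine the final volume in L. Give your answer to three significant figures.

V₂ ≈ 60.8 L

From PV = nRT: V₁ = nRT₁/P₁ = 34.78 L.
Adiabatic (γ = 1.67), T V^(γ−1) and P V^γ constant: T₂ = T₁·(P₂/P₁)^((γ−1)/γ) = 202.9 K; V₂ = V₁·(P₁/P₂)^(1/γ) = 60.81 L.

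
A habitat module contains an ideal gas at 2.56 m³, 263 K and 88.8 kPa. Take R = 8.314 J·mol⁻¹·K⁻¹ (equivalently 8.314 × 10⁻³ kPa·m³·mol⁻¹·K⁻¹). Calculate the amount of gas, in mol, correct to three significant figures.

PV = nRT ⇒ n = PV/(RT) = (88.8 × 2.56) / (8.314 × 10⁻³ × 263)

n ≈ 104 mol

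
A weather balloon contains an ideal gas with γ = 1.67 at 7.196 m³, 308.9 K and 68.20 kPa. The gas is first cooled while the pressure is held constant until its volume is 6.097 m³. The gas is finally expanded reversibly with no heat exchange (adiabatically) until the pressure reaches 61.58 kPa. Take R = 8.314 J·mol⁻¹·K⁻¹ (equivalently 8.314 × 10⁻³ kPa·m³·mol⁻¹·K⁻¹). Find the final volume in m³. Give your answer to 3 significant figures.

V₃ ≈ 6.48 m³

P constant ⇒ V ∝ T: P₂ = P₁; T₂ = T₁·(V₂/V₁) = 261.7 K.
Reversible adiabatic, γ = 1.67: T₃ = T₂·(P₃/P₂)^((γ−1)/γ) = 251.2 K; V₃ = V₂·(P₂/P₃)^(1/γ) = 6.481 m³.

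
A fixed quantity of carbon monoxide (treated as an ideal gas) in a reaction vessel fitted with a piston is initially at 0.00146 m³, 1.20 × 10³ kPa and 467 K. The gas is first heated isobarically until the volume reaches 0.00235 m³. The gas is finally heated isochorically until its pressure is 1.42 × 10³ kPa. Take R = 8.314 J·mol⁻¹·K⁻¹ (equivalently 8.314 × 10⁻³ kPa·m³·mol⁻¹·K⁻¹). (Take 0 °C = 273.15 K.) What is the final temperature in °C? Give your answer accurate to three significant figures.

Isobaric, so V/T is constant: P₂ = P₁; T₂ = T₁·(V₂/V₁) = 751.7 K.
Isochoric, so P/T is constant: V₃ = V₂; T₃ = T₂·(P₃/P₂) = 889.5 K.

T₃ ≈ 616 °C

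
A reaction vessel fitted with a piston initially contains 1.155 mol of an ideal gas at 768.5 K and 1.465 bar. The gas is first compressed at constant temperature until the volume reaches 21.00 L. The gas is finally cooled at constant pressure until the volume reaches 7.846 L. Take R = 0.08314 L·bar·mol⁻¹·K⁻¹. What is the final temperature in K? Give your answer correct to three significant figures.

T₃ ≈ 287 K

From PV = nRT: V₁ = nRT₁/P₁ = 50.37 L.
T constant ⇒ Boyle's law P V = const: T₂ = T₁; P₂ = P₁·(V₁/V₂) = 3.514 bar.
P constant ⇒ V ∝ T: P₃ = P₂; T₃ = T₂·(V₃/V₂) = 287.1 K.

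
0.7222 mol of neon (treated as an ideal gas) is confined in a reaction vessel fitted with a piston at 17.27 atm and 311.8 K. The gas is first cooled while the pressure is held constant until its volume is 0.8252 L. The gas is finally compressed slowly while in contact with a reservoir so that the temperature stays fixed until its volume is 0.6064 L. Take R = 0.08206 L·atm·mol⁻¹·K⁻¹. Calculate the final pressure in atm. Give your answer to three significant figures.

P₃ ≈ 23.5 atm

From PV = nRT: V₁ = nRT₁/P₁ = 1.070 L.
P constant ⇒ V ∝ T: P₂ = P₁; T₂ = T₁·(V₂/V₁) = 240.5 K.
Isothermal, so P V is constant: T₃ = T₂; P₃ = P₂·(V₂/V₃) = 23.50 atm.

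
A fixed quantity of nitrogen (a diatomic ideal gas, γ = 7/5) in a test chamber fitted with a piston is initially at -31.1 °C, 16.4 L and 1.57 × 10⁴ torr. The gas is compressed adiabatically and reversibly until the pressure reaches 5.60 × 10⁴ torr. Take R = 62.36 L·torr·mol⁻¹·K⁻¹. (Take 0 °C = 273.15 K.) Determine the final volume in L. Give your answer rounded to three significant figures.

V₂ ≈ 6.61 L

Convert: T₁ = 242.0 K.
Reversible adiabatic, γ = 7/5: T₂ = T₁·(P₂/P₁)^((γ−1)/γ) = 348.1 K; V₂ = V₁·(P₁/P₂)^(1/γ) = 6.612 L.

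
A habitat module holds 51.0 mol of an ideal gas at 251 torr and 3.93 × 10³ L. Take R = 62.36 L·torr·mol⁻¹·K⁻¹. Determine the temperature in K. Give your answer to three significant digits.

T ≈ 310 K

PV = nRT ⇒ T = PV/(nR) = (251 × 3.93e+03) / (51.0 × 62.36)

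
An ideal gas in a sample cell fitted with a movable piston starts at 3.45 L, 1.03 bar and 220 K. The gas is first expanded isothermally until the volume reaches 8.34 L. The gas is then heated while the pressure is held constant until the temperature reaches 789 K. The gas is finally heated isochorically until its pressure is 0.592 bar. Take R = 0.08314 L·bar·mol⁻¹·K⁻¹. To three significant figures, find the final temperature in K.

Isothermal, so P V is constant: T₂ = T₁; P₂ = P₁·(V₁/V₂) = 0.4261 bar.
Isobaric, so V/T is constant: P₃ = P₂; V₃ = V₂·(T₃/T₂) = 29.91 L.
V constant ⇒ P ∝ T: V₄ = V₃; T₄ = T₃·(P₄/P₃) = 1096 K.

T₄ ≈ 1.10e+03 K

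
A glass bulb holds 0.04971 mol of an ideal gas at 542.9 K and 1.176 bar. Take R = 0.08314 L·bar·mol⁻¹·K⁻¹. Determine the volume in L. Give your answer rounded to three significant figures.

PV = nRT ⇒ V = nRT/P = (0.04971 × 0.08314 × 542.9) / 1.176

V ≈ 1.91 L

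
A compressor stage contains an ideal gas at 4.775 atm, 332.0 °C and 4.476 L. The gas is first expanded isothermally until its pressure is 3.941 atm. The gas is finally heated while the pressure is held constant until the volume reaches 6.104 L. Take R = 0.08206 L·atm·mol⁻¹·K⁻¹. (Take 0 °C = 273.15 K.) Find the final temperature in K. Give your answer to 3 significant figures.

T₃ ≈ 681 K

Convert: T₁ = 605.1 K.
Isothermal, so P V is constant: T₂ = T₁; V₂ = V₁·(P₁/P₂) = 5.423 L.
P constant ⇒ V ∝ T: P₃ = P₂; T₃ = T₂·(V₃/V₂) = 681.1 K.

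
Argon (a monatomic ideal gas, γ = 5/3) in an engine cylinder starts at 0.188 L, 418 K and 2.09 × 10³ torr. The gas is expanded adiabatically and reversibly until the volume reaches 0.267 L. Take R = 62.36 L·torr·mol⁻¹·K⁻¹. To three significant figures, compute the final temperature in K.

Reversible adiabatic, γ = 5/3: T₂ = T₁·(V₁/V₂)^(γ−1) = 330.8 K; P₂ = P₁·(V₁/V₂)^γ = 1165 torr.

T₂ ≈ 331 K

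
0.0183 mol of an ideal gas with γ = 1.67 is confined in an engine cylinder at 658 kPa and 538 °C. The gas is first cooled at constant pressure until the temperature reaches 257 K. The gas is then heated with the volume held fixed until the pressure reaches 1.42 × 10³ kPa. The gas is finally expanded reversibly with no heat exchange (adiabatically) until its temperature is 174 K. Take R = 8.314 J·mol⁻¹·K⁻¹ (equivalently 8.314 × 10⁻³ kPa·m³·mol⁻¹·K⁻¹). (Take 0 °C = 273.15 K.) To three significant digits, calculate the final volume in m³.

V₄ ≈ 0.000335 m³

Convert: T₁ = 811.1 K.
From PV = nRT: V₁ = nRT₁/P₁ = 0.0001876 m³.
P constant ⇒ V ∝ T: P₂ = P₁; V₂ = V₁·(T₂/T₁) = 5.942e-05 m³.
V constant ⇒ P ∝ T: V₃ = V₂; T₃ = T₂·(P₃/P₂) = 554.6 K.
Reversible adiabatic, γ = 1.67: P₄ = P₃·(T₄/T₃)^(γ/(γ−1)) = 78.96 kPa; V₄ = V₃·(T₃/T₄)^(1/(γ−1)) = 0.0003353 m³.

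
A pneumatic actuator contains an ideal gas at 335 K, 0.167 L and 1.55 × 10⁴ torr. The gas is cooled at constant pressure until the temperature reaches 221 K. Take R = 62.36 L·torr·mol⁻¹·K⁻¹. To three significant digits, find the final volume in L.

P constant ⇒ V ∝ T: P₂ = P₁; V₂ = V₁·(T₂/T₁) = 0.1102 L.

V₂ ≈ 0.110 L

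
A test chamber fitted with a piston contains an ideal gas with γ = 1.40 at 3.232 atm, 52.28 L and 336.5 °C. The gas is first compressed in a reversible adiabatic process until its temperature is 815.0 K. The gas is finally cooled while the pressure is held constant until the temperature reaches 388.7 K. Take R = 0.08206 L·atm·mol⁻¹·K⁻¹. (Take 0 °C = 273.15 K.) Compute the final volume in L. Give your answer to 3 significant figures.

V₃ ≈ 12.1 L

Convert: T₁ = 609.6 K.
Reversible adiabatic, γ = 1.40: P₂ = P₁·(T₂/T₁)^(γ/(γ−1)) = 8.928 atm; V₂ = V₁·(T₁/T₂)^(1/(γ−1)) = 25.30 L.
P constant ⇒ V ∝ T: P₃ = P₂; V₃ = V₂·(T₃/T₂) = 12.07 L.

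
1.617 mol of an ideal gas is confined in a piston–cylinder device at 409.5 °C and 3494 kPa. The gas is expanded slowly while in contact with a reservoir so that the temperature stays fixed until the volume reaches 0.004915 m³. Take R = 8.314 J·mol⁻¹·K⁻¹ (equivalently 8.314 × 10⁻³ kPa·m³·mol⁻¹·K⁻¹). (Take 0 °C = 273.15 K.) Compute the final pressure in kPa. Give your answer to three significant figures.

Convert: T₁ = 682.6 K.
From PV = nRT: V₁ = nRT₁/P₁ = 0.002627 m³.
T constant ⇒ Boyle's law P V = const: T₂ = T₁; P₂ = P₁·(V₁/V₂) = 1867 kPa.

P₂ ≈ 1.87e+03 kPa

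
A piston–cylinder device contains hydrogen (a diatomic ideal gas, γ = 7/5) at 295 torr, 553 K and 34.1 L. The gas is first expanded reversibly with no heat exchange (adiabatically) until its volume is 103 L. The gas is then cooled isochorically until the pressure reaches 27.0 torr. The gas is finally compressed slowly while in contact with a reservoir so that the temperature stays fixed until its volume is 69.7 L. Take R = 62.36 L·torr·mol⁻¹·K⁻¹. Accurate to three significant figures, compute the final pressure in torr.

P₄ ≈ 39.9 torr

Adiabatic (γ = 7/5), T V^(γ−1) and P V^γ constant: T₂ = T₁·(V₁/V₂)^(γ−1) = 355.4 K; P₂ = P₁·(V₁/V₂)^γ = 62.76 torr.
Isochoric, so P/T is constant: V₃ = V₂; T₃ = T₂·(P₃/P₂) = 152.9 K.
T constant ⇒ Boyle's law P V = const: T₄ = T₃; P₄ = P₃·(V₃/V₄) = 39.90 torr.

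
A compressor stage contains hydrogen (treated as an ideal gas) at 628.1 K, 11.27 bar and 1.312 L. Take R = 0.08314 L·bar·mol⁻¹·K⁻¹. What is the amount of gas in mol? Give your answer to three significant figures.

PV = nRT ⇒ n = PV/(RT) = (11.27 × 1.312) / (0.08314 × 628.1)

n ≈ 0.283 mol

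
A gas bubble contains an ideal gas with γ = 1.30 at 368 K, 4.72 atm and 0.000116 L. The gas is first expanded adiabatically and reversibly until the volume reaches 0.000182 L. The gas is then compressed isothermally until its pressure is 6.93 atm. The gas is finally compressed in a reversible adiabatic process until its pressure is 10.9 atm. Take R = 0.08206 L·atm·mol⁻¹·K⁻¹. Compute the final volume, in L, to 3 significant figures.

V₄ ≈ 4.87e-05 L

Adiabatic (γ = 1.30), T V^(γ−1) and P V^γ constant: T₂ = T₁·(V₁/V₂)^(γ−1) = 321.5 K; P₂ = P₁·(V₁/V₂)^γ = 2.628 atm.
T constant ⇒ Boyle's law P V = const: T₃ = T₂; V₃ = V₂·(P₂/P₃) = 6.902e-05 L.
Adiabatic (γ = 1.30), T V^(γ−1) and P V^γ constant: T₄ = T₃·(P₄/P₃)^((γ−1)/γ) = 356.9 K; V₄ = V₃·(P₃/P₄)^(1/γ) = 4.872e-05 L.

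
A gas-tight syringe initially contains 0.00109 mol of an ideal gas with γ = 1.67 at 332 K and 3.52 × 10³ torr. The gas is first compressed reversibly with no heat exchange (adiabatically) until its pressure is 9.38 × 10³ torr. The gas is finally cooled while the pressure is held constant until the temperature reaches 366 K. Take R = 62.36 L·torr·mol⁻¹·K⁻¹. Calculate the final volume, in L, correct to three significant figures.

From PV = nRT: V₁ = nRT₁/P₁ = 0.006411 L.
Reversible adiabatic, γ = 1.67: T₂ = T₁·(P₂/P₁)^((γ−1)/γ) = 491.9 K; V₂ = V₁·(P₁/P₂)^(1/γ) = 0.003565 L.
P constant ⇒ V ∝ T: P₃ = P₂; V₃ = V₂·(T₃/T₂) = 0.002652 L.

V₃ ≈ 0.00265 L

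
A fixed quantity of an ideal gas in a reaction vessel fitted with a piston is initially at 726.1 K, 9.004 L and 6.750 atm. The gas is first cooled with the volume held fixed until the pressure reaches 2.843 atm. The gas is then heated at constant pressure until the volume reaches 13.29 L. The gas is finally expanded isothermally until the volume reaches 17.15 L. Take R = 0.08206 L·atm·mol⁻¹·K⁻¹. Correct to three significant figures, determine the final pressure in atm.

P₄ ≈ 2.20 atm

Isochoric, so P/T is constant: V₂ = V₁; T₂ = T₁·(P₂/P₁) = 305.8 K.
P constant ⇒ V ∝ T: P₃ = P₂; T₃ = T₂·(V₃/V₂) = 451.4 K.
T constant ⇒ Boyle's law P V = const: T₄ = T₃; P₄ = P₃·(V₃/V₄) = 2.203 atm.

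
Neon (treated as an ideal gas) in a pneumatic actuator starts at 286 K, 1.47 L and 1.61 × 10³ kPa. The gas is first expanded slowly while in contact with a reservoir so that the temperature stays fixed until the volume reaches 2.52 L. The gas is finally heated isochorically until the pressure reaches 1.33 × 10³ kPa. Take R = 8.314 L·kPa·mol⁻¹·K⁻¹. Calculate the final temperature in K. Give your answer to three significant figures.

Isothermal, so P V is constant: T₂ = T₁; P₂ = P₁·(V₁/V₂) = 939.2 kPa.
Isochoric, so P/T is constant: V₃ = V₂; T₃ = T₂·(P₃/P₂) = 405.0 K.

T₃ ≈ 405 K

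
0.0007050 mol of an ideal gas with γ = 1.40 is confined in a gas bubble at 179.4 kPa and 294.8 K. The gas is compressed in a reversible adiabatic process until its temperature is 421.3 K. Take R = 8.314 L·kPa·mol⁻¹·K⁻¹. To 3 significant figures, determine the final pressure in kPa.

P₂ ≈ 626 kPa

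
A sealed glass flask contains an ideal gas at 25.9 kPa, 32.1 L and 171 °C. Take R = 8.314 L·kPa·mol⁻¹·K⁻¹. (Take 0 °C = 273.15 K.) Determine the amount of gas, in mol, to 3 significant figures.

n ≈ 0.225 mol

Convert: T = 444.15 K.
PV = nRT ⇒ n = PV/(RT) = (25.9 × 32.1) / (8.314 × 444.15)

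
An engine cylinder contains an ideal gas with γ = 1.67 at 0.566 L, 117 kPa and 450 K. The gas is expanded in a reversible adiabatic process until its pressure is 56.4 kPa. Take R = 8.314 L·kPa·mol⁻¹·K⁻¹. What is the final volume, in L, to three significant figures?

V₂ ≈ 0.876 L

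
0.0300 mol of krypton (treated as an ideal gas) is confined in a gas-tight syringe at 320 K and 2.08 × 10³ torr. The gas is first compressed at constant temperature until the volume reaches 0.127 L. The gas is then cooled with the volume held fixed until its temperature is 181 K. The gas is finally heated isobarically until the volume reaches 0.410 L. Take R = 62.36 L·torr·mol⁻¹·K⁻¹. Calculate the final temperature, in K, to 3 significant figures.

T₄ ≈ 584 K

From PV = nRT: V₁ = nRT₁/P₁ = 0.2878 L.
Isothermal, so P V is constant: T₂ = T₁; P₂ = P₁·(V₁/V₂) = 4714 torr.
V constant ⇒ P ∝ T: V₃ = V₂; P₃ = P₂·(T₃/T₂) = 2666 torr.
P constant ⇒ V ∝ T: P₄ = P₃; T₄ = T₃·(V₄/V₃) = 584.3 K.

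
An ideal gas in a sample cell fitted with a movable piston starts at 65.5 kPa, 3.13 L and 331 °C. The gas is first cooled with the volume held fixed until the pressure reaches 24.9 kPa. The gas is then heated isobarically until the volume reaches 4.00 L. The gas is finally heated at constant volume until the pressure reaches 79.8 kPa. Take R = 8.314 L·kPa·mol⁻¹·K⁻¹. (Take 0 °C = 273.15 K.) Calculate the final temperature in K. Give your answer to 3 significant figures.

T₄ ≈ 941 K

Convert: T₁ = 604.1 K.
Isochoric, so P/T is constant: V₂ = V₁; T₂ = T₁·(P₂/P₁) = 229.7 K.
P constant ⇒ V ∝ T: P₃ = P₂; T₃ = T₂·(V₃/V₂) = 293.5 K.
V constant ⇒ P ∝ T: V₄ = V₃; T₄ = T₃·(P₄/P₃) = 940.6 K.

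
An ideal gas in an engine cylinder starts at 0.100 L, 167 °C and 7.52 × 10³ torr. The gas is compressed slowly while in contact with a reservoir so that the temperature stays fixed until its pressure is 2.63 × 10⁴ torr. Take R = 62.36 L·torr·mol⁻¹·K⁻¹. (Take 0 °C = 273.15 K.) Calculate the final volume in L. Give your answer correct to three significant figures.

V₂ ≈ 0.0286 L

Convert: T₁ = 440.1 K.
Isothermal, so P V is constant: T₂ = T₁; V₂ = V₁·(P₁/P₂) = 0.02859 L.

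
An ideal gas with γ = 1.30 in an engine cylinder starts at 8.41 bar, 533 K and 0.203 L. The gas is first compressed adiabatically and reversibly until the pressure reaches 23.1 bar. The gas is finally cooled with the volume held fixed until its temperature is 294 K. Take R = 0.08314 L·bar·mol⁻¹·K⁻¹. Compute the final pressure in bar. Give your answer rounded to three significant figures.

P₃ ≈ 10.1 bar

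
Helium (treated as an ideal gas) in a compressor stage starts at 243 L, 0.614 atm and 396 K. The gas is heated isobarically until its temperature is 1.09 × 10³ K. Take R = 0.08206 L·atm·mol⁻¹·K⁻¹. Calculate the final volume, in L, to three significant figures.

V₂ ≈ 669 L

Isobaric, so V/T is constant: P₂ = P₁; V₂ = V₁·(T₂/T₁) = 668.9 L.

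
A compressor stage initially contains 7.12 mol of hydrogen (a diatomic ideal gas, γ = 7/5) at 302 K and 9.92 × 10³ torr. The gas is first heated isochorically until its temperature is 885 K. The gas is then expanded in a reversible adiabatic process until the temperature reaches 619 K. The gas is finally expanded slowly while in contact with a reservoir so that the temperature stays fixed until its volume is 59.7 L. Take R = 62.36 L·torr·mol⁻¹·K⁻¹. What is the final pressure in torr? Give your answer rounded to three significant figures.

P₄ ≈ 4.60e+03 torr

From PV = nRT: V₁ = nRT₁/P₁ = 13.52 L.
V constant ⇒ P ∝ T: V₂ = V₁; P₂ = P₁·(T₂/T₁) = 2.907e+04 torr.
Adiabatic (γ = 7/5), T V^(γ−1) and P V^γ constant: P₃ = P₂·(T₃/T₂)^(γ/(γ−1)) = 8319 torr; V₃ = V₂·(T₂/T₃)^(1/(γ−1)) = 33.04 L.
T constant ⇒ Boyle's law P V = const: T₄ = T₃; P₄ = P₃·(V₃/V₄) = 4604 torr.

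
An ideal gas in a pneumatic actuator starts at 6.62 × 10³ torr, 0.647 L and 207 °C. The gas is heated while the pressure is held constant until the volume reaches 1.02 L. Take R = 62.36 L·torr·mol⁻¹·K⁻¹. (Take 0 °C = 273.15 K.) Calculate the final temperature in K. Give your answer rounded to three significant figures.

T₂ ≈ 757 K

Convert: T₁ = 480.1 K.
P constant ⇒ V ∝ T: P₂ = P₁; T₂ = T₁·(V₂/V₁) = 757.0 K.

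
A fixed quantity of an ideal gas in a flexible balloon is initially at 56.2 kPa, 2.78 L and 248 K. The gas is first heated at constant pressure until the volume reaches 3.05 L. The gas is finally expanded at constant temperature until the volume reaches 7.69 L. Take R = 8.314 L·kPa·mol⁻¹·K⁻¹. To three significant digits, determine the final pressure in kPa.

P₃ ≈ 22.3 kPa

P constant ⇒ V ∝ T: P₂ = P₁; T₂ = T₁·(V₂/V₁) = 272.1 K.
T constant ⇒ Boyle's law P V = const: T₃ = T₂; P₃ = P₂·(V₂/V₃) = 22.29 kPa.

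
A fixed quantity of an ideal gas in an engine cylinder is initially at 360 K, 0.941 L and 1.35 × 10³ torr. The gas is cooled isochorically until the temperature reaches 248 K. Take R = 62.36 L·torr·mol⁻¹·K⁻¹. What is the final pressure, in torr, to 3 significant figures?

V constant ⇒ P ∝ T: V₂ = V₁; P₂ = P₁·(T₂/T₁) = 930.0 torr.

P₂ ≈ 930 torr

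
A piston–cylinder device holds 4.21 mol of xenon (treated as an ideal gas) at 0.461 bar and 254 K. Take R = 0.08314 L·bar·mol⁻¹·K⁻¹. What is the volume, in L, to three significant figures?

V ≈ 193 L

PV = nRT ⇒ V = nRT/P = (4.21 × 0.08314 × 254) / 0.461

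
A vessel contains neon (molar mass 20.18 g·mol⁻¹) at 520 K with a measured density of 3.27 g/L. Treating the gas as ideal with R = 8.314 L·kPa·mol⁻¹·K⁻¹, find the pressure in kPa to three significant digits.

P ≈ 701 kPa

ρ = PM/(RT) ⇒ P = ρRT/M = (3.27 × 8.314 × 520.0) / 20.18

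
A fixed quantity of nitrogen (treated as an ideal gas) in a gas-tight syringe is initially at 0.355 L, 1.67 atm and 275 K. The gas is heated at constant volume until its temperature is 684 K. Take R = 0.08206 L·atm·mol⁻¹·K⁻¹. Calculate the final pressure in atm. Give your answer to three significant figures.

P₂ ≈ 4.15 atm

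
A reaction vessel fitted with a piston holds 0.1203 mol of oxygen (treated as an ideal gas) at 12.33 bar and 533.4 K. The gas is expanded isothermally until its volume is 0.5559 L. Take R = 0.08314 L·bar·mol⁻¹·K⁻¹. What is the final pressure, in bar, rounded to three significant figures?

P₂ ≈ 9.60 bar

From PV = nRT: V₁ = nRT₁/P₁ = 0.4327 L.
T constant ⇒ Boyle's law P V = const: T₂ = T₁; P₂ = P₁·(V₁/V₂) = 9.597 bar.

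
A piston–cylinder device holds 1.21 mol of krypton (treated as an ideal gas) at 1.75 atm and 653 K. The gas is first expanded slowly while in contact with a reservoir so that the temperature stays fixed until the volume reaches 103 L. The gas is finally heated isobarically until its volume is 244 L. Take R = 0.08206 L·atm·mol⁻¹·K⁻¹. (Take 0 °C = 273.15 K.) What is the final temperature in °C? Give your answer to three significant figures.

T₃ ≈ 1.27e+03 °C

From PV = nRT: V₁ = nRT₁/P₁ = 37.05 L.
Isothermal, so P V is constant: T₂ = T₁; P₂ = P₁·(V₁/V₂) = 0.6295 atm.
P constant ⇒ V ∝ T: P₃ = P₂; T₃ = T₂·(V₃/V₂) = 1547 K.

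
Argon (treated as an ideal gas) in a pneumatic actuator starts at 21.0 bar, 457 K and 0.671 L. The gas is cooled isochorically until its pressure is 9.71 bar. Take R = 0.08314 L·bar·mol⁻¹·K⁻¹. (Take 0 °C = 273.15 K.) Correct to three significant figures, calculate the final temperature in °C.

Isochoric, so P/T is constant: V₂ = V₁; T₂ = T₁·(P₂/P₁) = 211.3 K.

T₂ ≈ -61.8 °C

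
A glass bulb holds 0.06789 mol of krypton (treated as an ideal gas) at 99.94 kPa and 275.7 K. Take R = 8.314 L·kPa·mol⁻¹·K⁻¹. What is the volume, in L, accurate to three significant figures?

V ≈ 1.56 L

PV = nRT ⇒ V = nRT/P = (0.06789 × 8.314 × 275.7) / 99.94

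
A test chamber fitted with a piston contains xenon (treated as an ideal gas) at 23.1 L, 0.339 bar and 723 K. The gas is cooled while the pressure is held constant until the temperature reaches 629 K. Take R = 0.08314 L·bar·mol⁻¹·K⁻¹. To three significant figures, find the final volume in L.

P constant ⇒ V ∝ T: P₂ = P₁; V₂ = V₁·(T₂/T₁) = 20.10 L.

V₂ ≈ 20.1 L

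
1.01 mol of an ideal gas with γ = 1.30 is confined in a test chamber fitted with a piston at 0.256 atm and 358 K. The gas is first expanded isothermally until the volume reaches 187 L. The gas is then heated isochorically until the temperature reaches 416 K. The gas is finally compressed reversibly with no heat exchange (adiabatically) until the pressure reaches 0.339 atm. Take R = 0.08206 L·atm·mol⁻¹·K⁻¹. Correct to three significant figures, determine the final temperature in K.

T₄ ≈ 479 K

From PV = nRT: V₁ = nRT₁/P₁ = 115.9 L.
Isothermal, so P V is constant: T₂ = T₁; P₂ = P₁·(V₁/V₂) = 0.1587 atm.
V constant ⇒ P ∝ T: V₃ = V₂; P₃ = P₂·(T₃/T₂) = 0.1844 atm.
Reversible adiabatic, γ = 1.30: T₄ = T₃·(P₄/P₃)^((γ−1)/γ) = 478.8 K; V₄ = V₃·(P₃/P₄)^(1/γ) = 117.1 L.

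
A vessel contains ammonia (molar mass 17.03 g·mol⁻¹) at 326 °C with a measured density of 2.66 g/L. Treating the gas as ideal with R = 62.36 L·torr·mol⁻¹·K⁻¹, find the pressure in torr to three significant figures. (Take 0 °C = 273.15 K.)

ρ = PM/(RT) ⇒ P = ρRT/M = (2.66 × 62.36 × 599.1) / 17.03

P ≈ 5.84e+03 torr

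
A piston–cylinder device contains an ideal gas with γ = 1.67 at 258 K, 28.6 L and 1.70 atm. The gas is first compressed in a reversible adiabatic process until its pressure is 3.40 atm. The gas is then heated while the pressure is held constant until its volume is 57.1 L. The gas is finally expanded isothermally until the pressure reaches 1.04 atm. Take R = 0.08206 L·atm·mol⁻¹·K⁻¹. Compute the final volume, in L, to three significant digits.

Adiabatic (γ = 1.67), T V^(γ−1) and P V^γ constant: T₂ = T₁·(P₂/P₁)^((γ−1)/γ) = 340.7 K; V₂ = V₁·(P₁/P₂)^(1/γ) = 18.88 L.
Isobaric, so V/T is constant: P₃ = P₂; T₃ = T₂·(V₃/V₂) = 1030 K.
T constant ⇒ Boyle's law P V = const: T₄ = T₃; V₄ = V₃·(P₃/P₄) = 186.7 L.

V₄ ≈ 187 L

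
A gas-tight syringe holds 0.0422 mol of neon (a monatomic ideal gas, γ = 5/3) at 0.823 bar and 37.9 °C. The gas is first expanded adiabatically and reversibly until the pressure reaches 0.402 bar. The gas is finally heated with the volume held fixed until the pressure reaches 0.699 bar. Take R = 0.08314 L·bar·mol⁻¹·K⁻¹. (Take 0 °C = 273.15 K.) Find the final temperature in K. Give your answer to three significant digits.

Convert: T₁ = 311.0 K.
From PV = nRT: V₁ = nRT₁/P₁ = 1.326 L.
Reversible adiabatic, γ = 5/3: T₂ = T₁·(P₂/P₁)^((γ−1)/γ) = 233.5 K; V₂ = V₁·(P₁/P₂)^(1/γ) = 2.038 L.
V constant ⇒ P ∝ T: V₃ = V₂; T₃ = T₂·(P₃/P₂) = 406.1 K.

T₃ ≈ 406 K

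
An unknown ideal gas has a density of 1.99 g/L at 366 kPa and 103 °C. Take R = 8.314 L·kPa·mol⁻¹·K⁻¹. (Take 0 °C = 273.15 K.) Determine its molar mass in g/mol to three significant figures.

ρ = PM/(RT) ⇒ M = ρRT/P = (1.99 × 8.314 × 376.1) / 366

M ≈ 17.0 g/mol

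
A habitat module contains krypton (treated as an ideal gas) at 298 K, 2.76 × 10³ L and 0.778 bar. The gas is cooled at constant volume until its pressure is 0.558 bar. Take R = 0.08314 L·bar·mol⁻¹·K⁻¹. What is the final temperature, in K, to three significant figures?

T₂ ≈ 214 K

Isochoric, so P/T is constant: V₂ = V₁; T₂ = T₁·(P₂/P₁) = 213.7 K.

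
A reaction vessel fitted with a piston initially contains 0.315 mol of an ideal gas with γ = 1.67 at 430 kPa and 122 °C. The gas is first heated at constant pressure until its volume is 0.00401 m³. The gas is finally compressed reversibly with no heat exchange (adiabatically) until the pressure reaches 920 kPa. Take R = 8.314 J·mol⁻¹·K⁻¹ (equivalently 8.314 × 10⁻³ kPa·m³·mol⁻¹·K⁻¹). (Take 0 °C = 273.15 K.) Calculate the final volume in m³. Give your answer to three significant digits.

V₃ ≈ 0.00254 m³

Convert: T₁ = 395.1 K.
From PV = nRT: V₁ = nRT₁/P₁ = 0.002407 m³.
P constant ⇒ V ∝ T: P₂ = P₁; T₂ = T₁·(V₂/V₁) = 658.4 K.
Adiabatic (γ = 1.67), T V^(γ−1) and P V^γ constant: T₃ = T₂·(P₃/P₂)^((γ−1)/γ) = 893.3 K; V₃ = V₂·(P₂/P₃)^(1/γ) = 0.002543 m³.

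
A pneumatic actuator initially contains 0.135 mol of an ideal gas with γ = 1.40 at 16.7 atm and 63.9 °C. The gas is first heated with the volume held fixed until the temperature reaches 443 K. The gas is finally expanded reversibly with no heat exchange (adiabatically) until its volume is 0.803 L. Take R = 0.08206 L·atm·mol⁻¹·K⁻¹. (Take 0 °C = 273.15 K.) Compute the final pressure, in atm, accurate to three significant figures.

Convert: T₁ = 337.0 K.
From PV = nRT: V₁ = nRT₁/P₁ = 0.2236 L.
Isochoric, so P/T is constant: V₂ = V₁; P₂ = P₁·(T₂/T₁) = 21.95 atm.
Adiabatic (γ = 1.40), T V^(γ−1) and P V^γ constant: T₃ = T₂·(V₂/V₃)^(γ−1) = 265.6 K; P₃ = P₂·(V₂/V₃)^γ = 3.665 atm.

P₃ ≈ 3.66 atm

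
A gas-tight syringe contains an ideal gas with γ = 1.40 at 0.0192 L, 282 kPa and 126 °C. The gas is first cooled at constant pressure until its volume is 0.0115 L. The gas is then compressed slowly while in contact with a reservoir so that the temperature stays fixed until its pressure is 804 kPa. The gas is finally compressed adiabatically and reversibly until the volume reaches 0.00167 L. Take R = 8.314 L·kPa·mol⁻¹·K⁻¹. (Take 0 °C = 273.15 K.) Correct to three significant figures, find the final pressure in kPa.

P₄ ≈ 2.76e+03 kPa

Convert: T₁ = 399.1 K.
P constant ⇒ V ∝ T: P₂ = P₁; T₂ = T₁·(V₂/V₁) = 239.1 K.
T constant ⇒ Boyle's law P V = const: T₃ = T₂; V₃ = V₂·(P₂/P₃) = 0.004034 L.
Adiabatic (γ = 1.40), T V^(γ−1) and P V^γ constant: T₄ = T₃·(V₃/V₄)^(γ−1) = 340.2 K; P₄ = P₃·(V₃/V₄)^γ = 2763 kPa.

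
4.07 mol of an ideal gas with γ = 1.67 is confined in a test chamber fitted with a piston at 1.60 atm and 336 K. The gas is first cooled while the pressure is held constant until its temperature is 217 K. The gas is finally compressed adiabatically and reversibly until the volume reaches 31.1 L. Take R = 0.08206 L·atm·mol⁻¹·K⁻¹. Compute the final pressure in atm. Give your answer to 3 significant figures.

P₃ ≈ 3.00 atm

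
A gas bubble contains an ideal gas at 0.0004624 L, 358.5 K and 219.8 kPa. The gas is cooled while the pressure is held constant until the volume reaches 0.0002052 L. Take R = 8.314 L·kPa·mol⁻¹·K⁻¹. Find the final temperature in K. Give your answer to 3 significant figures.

P constant ⇒ V ∝ T: P₂ = P₁; T₂ = T₁·(V₂/V₁) = 159.1 K.

T₂ ≈ 159 K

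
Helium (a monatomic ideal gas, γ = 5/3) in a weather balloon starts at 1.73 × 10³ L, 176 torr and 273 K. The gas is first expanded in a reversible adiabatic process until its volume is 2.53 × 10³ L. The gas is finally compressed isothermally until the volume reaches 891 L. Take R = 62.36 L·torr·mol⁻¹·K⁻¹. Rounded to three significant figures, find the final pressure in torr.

P₃ ≈ 265 torr

Reversible adiabatic, γ = 5/3: T₂ = T₁·(V₁/V₂)^(γ−1) = 211.9 K; P₂ = P₁·(V₁/V₂)^γ = 93.41 torr.
T constant ⇒ Boyle's law P V = const: T₃ = T₂; P₃ = P₂·(V₂/V₃) = 265.2 torr.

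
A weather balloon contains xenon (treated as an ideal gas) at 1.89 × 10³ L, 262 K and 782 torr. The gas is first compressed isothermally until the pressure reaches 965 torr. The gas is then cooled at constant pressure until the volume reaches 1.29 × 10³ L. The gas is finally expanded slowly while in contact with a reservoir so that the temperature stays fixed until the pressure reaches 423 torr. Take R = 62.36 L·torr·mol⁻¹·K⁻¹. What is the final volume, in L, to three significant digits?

Isothermal, so P V is constant: T₂ = T₁; V₂ = V₁·(P₁/P₂) = 1532 L.
Isobaric, so V/T is constant: P₃ = P₂; T₃ = T₂·(V₃/V₂) = 220.7 K.
Isothermal, so P V is constant: T₄ = T₃; V₄ = V₃·(P₃/P₄) = 2943 L.

V₄ ≈ 2.94e+03 L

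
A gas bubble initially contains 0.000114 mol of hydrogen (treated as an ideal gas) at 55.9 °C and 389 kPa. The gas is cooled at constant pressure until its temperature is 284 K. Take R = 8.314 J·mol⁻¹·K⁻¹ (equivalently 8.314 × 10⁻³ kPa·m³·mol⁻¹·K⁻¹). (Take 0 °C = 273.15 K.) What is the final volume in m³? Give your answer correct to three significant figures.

Convert: T₁ = 329.0 K.
From PV = nRT: V₁ = nRT₁/P₁ = 8.017e-07 m³.
P constant ⇒ V ∝ T: P₂ = P₁; V₂ = V₁·(T₂/T₁) = 6.920e-07 m³.

V₂ ≈ 6.92e-07 m³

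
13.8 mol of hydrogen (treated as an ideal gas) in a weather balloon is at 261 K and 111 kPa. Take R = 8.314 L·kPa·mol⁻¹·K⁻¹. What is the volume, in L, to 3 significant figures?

V ≈ 270 L

PV = nRT ⇒ V = nRT/P = (13.8 × 8.314 × 261) / 111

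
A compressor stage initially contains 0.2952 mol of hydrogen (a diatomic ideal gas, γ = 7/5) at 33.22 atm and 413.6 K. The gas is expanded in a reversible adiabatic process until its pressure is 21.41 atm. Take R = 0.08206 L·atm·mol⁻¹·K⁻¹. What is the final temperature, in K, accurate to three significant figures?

From PV = nRT: V₁ = nRT₁/P₁ = 0.3016 L.
Adiabatic (γ = 7/5), T V^(γ−1) and P V^γ constant: T₂ = T₁·(P₂/P₁)^((γ−1)/γ) = 364.8 K; V₂ = V₁·(P₁/P₂)^(1/γ) = 0.4128 L.

T₂ ≈ 365 K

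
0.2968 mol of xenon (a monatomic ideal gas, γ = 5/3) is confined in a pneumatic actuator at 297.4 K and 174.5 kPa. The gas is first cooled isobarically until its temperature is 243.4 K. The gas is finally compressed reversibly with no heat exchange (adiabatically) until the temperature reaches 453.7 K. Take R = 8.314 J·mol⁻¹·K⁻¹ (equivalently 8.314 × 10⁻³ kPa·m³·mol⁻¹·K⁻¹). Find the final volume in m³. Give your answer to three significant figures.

V₃ ≈ 0.00135 m³

From PV = nRT: V₁ = nRT₁/P₁ = 0.004206 m³.
P constant ⇒ V ∝ T: P₂ = P₁; V₂ = V₁·(T₂/T₁) = 0.003442 m³.
Adiabatic (γ = 5/3), T V^(γ−1) and P V^γ constant: P₃ = P₂·(T₃/T₂)^(γ/(γ−1)) = 827.8 kPa; V₃ = V₂·(T₂/T₃)^(1/(γ−1)) = 0.001352 m³.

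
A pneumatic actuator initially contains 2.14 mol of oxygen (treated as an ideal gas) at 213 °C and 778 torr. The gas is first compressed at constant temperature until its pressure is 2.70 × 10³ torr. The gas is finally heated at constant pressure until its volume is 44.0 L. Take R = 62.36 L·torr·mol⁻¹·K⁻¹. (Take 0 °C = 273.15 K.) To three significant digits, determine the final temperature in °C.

Convert: T₁ = 486.1 K.
From PV = nRT: V₁ = nRT₁/P₁ = 83.39 L.
T constant ⇒ Boyle's law P V = const: T₂ = T₁; V₂ = V₁·(P₁/P₂) = 24.03 L.
Isobaric, so V/T is constant: P₃ = P₂; T₃ = T₂·(V₃/V₂) = 890.2 K.

T₃ ≈ 617 °C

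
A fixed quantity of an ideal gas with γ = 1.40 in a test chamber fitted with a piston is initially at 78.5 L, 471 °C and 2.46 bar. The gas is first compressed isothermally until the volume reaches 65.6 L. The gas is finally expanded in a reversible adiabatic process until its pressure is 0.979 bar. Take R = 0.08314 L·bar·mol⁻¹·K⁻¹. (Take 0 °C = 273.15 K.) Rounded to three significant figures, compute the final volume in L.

Convert: T₁ = 744.1 K.
T constant ⇒ Boyle's law P V = const: T₂ = T₁; P₂ = P₁·(V₁/V₂) = 2.944 bar.
Reversible adiabatic, γ = 1.40: T₃ = T₂·(P₃/P₂)^((γ−1)/γ) = 543.3 K; V₃ = V₂·(P₂/P₃)^(1/γ) = 144.0 L.

V₃ ≈ 144 L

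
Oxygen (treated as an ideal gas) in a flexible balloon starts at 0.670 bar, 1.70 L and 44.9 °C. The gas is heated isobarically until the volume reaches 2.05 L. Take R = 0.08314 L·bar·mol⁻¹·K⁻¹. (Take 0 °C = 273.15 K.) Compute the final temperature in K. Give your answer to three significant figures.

Convert: T₁ = 318.0 K.
P constant ⇒ V ∝ T: P₂ = P₁; T₂ = T₁·(V₂/V₁) = 383.5 K.

T₂ ≈ 384 K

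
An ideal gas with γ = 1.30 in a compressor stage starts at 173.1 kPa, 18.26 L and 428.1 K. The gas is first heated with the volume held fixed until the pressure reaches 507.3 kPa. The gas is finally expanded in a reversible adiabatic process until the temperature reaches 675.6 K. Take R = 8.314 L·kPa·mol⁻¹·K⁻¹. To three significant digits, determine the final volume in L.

Isochoric, so P/T is constant: V₂ = V₁; T₂ = T₁·(P₂/P₁) = 1255 K.
Adiabatic (γ = 1.30), T V^(γ−1) and P V^γ constant: P₃ = P₂·(T₃/T₂)^(γ/(γ−1)) = 34.70 kPa; V₃ = V₂·(T₂/T₃)^(1/(γ−1)) = 143.7 L.

V₃ ≈ 144 L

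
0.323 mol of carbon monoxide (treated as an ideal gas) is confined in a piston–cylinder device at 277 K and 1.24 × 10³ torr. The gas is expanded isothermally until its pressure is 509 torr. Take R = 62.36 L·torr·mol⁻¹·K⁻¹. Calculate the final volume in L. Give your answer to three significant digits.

V₂ ≈ 11.0 L

From PV = nRT: V₁ = nRT₁/P₁ = 4.500 L.
T constant ⇒ Boyle's law P V = const: T₂ = T₁; V₂ = V₁·(P₁/P₂) = 10.96 L.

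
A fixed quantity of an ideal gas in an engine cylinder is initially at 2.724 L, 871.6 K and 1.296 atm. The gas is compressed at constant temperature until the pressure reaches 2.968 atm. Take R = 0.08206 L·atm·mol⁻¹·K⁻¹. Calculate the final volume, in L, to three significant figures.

Isothermal, so P V is constant: T₂ = T₁; V₂ = V₁·(P₁/P₂) = 1.189 L.

V₂ ≈ 1.19 L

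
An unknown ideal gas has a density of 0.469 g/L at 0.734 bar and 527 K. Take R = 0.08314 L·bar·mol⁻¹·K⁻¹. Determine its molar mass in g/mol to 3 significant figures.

M ≈ 28.0 g/mol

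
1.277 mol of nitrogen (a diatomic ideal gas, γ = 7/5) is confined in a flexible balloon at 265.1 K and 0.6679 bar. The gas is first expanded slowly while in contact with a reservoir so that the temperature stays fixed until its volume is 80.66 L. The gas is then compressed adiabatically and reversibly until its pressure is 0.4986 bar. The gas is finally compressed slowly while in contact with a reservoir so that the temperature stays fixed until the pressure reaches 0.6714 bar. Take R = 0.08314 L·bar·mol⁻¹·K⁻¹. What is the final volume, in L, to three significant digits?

V₄ ≈ 46.4 L

From PV = nRT: V₁ = nRT₁/P₁ = 42.14 L.
T constant ⇒ Boyle's law P V = const: T₂ = T₁; P₂ = P₁·(V₁/V₂) = 0.3489 bar.
Reversible adiabatic, γ = 7/5: T₃ = T₂·(P₃/P₂)^((γ−1)/γ) = 293.6 K; V₃ = V₂·(P₂/P₃)^(1/γ) = 62.51 L.
Isothermal, so P V is constant: T₄ = T₃; V₄ = V₃·(P₃/P₄) = 46.42 L.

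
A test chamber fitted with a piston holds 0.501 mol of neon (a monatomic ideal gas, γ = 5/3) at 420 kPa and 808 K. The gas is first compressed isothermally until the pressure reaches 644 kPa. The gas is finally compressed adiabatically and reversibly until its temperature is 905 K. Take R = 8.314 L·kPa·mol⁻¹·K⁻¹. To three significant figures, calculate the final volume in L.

V₃ ≈ 4.41 L

From PV = nRT: V₁ = nRT₁/P₁ = 8.013 L.
Isothermal, so P V is constant: T₂ = T₁; V₂ = V₁·(P₁/P₂) = 5.226 L.
Adiabatic (γ = 5/3), T V^(γ−1) and P V^γ constant: P₃ = P₂·(T₃/T₂)^(γ/(γ−1)) = 855.0 kPa; V₃ = V₂·(T₂/T₃)^(1/(γ−1)) = 4.409 L.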